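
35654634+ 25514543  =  61169177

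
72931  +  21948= 94879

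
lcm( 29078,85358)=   2646098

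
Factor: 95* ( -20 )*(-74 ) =140600= 2^3*5^2*19^1*37^1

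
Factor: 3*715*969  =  2078505=3^2*5^1*11^1 * 13^1*17^1 * 19^1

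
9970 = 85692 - 75722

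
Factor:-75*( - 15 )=1125 = 3^2*5^3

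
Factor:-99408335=-5^1*13^2 * 117643^1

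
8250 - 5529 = 2721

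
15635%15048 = 587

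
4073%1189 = 506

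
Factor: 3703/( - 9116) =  - 2^( - 2)* 7^1*23^2*43^( - 1)*53^(  -  1)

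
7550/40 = 755/4 = 188.75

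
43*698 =30014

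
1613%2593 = 1613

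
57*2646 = 150822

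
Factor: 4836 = 2^2 *3^1*13^1*31^1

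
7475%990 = 545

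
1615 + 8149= 9764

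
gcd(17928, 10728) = 72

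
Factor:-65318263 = -65318263^1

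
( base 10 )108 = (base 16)6C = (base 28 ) 3o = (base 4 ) 1230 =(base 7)213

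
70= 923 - 853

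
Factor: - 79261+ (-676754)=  - 756015= -3^1*5^1*13^1*3877^1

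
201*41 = 8241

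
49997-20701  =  29296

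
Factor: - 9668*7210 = - 2^3*5^1*7^1*103^1 * 2417^1 = - 69706280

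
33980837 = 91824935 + -57844098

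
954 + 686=1640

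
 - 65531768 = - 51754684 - 13777084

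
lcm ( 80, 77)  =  6160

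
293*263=77059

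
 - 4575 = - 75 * 61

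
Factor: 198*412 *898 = 2^4*3^2*11^1*103^1*449^1  =  73255248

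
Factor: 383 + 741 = 1124 = 2^2*281^1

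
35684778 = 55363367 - 19678589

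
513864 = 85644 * 6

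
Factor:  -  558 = -2^1*3^2*31^1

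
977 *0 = 0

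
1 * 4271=4271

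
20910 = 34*615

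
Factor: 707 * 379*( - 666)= -178456698 = - 2^1*3^2*7^1*37^1*101^1*379^1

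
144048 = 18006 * 8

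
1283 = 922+361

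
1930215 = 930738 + 999477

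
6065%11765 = 6065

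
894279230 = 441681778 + 452597452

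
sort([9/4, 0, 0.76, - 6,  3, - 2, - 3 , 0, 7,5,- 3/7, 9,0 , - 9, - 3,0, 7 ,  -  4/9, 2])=[ - 9, - 6, - 3,-3, - 2,-4/9, - 3/7,0, 0, 0, 0,0.76,2, 9/4,3, 5,7,  7,9 ]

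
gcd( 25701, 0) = 25701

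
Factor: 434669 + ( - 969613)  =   - 534944 = - 2^5*73^1*229^1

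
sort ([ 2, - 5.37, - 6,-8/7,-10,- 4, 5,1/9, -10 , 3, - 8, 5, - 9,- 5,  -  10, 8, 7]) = [- 10, - 10, - 10,-9,-8  ,  -  6, - 5.37, - 5, - 4 ,  -  8/7, 1/9, 2,3,5,5,7, 8 ]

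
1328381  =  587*2263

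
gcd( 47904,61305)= 3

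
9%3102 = 9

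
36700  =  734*50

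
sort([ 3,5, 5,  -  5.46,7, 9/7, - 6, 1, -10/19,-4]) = [ -6, - 5.46 , - 4,-10/19,1,9/7,3,5, 5,7]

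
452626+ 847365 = 1299991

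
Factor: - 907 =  - 907^1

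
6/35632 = 3/17816 = 0.00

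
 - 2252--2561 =309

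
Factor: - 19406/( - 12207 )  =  62/39=2^1*3^( - 1)*13^ ( - 1)*31^1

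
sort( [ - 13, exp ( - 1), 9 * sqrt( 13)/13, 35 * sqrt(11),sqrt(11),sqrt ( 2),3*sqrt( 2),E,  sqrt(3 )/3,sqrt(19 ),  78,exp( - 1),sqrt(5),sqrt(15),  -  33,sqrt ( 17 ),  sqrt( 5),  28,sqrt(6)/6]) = [  -  33, - 13,exp( - 1), exp(-1 ), sqrt(6)/6,sqrt( 3 )/3 , sqrt ( 2 ),sqrt(5), sqrt(5 ), 9 * sqrt ( 13)/13,E,  sqrt(11),sqrt(15),sqrt( 17),3*sqrt(2), sqrt (19),28, 78,35 * sqrt(11)]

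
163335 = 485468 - 322133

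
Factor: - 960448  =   - 2^6 * 43^1* 349^1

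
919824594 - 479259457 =440565137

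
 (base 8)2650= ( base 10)1448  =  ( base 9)1878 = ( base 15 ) 668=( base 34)18k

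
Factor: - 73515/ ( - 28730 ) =87/34  =  2^(- 1) *3^1*17^( - 1) * 29^1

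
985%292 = 109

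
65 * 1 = 65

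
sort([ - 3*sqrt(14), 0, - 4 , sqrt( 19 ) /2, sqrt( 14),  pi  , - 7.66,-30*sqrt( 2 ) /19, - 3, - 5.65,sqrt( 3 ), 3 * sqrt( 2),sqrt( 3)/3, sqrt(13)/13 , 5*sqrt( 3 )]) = [ - 3*sqrt (14 ), -7.66,- 5.65, - 4, - 3, - 30 * sqrt( 2)/19,0, sqrt(13 )/13,sqrt(3)/3, sqrt(3 ) , sqrt( 19)/2,pi,sqrt(14 ),3*sqrt ( 2),5*sqrt (3)]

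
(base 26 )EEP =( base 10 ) 9853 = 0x267D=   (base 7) 40504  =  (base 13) 463c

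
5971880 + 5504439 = 11476319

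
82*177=14514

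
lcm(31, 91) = 2821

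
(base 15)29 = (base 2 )100111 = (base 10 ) 39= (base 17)25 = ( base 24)1f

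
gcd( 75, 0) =75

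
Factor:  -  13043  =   - 13043^1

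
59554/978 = 29777/489 =60.89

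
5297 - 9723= - 4426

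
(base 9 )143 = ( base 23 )55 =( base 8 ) 170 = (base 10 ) 120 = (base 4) 1320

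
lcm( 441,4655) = 41895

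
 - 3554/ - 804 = 4  +  169/402 = 4.42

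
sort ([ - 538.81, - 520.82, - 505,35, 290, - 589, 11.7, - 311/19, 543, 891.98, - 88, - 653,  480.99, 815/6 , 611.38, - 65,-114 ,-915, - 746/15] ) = [- 915, - 653,-589, - 538.81, - 520.82 ,-505, - 114,-88, - 65 ,  -  746/15,-311/19, 11.7, 35,815/6,  290,480.99, 543, 611.38, 891.98]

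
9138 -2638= 6500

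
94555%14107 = 9913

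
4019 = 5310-1291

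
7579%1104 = 955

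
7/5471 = 7/5471=0.00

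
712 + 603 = 1315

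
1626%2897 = 1626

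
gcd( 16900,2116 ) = 4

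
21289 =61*349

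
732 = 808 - 76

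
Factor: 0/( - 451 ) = 0  =  0^1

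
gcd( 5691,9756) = 813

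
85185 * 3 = 255555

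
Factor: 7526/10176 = 2^(-5)*3^( - 1) * 71^1 = 71/96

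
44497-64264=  - 19767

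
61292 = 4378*14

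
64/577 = 64/577 = 0.11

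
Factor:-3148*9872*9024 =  - 2^12*3^1*47^1* 617^1*787^1 = - 280439353344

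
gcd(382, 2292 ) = 382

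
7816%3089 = 1638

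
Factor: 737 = 11^1*67^1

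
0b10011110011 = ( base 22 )2dd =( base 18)3g7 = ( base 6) 5511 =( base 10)1267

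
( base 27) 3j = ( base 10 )100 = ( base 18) 5A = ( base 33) 31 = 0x64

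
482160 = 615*784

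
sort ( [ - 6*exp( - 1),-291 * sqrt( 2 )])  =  [ - 291*sqrt( 2),- 6*exp( - 1 )]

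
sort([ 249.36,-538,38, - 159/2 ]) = [-538, - 159/2 , 38, 249.36]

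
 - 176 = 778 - 954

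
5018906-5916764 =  - 897858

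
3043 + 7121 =10164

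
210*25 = 5250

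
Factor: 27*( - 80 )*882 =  - 1905120 = - 2^5 * 3^5*5^1 * 7^2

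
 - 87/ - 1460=87/1460 = 0.06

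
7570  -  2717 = 4853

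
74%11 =8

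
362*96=34752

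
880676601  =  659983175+220693426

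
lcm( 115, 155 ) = 3565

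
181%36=1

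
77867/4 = 19466 + 3/4 = 19466.75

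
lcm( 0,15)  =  0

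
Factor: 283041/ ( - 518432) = - 297/544 = - 2^( -5 )*3^3*11^1*17^ ( - 1 ) 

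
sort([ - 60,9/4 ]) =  [ -60,9/4] 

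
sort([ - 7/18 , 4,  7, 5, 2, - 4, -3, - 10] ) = [ -10, - 4, - 3,- 7/18,2,4, 5, 7] 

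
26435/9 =2937 + 2/9 = 2937.22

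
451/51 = 8+43/51 = 8.84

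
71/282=71/282=0.25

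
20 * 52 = 1040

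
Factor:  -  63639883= - 67^1*949849^1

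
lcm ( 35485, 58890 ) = 2767830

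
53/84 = 53/84 = 0.63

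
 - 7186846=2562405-9749251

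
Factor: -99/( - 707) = 3^2*7^( - 1)*11^1*101^( - 1) 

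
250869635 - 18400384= 232469251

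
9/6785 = 9/6785=0.00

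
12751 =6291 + 6460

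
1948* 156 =303888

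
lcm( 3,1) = 3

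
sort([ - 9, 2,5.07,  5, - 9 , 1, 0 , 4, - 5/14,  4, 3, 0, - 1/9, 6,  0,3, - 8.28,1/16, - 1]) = [ - 9, - 9, - 8.28, - 1 , - 5/14, - 1/9, 0,0,0, 1/16,  1,2, 3,3,4 , 4,  5,5.07,6] 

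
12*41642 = 499704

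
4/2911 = 4/2911 = 0.00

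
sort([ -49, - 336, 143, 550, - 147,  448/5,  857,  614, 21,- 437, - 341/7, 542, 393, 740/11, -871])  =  [ - 871, - 437, - 336 , - 147, - 49, -341/7, 21 , 740/11,  448/5,143, 393,  542, 550,614,857]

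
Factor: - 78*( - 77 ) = 6006 = 2^1 * 3^1*7^1 * 11^1 * 13^1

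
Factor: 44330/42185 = 62/59=2^1*31^1*59^( - 1 ) 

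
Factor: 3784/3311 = 2^3* 7^ ( - 1)=8/7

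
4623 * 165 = 762795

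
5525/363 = 5525/363 = 15.22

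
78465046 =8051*9746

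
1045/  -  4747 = - 1 + 3702/4747=-0.22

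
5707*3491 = 19923137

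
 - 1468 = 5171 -6639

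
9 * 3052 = 27468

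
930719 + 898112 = 1828831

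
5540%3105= 2435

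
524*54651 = 28637124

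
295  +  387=682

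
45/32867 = 45/32867 = 0.00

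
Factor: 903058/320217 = 2^1*3^( - 1)*13^1*47^1*739^1*106739^(-1) 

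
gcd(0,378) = 378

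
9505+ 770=10275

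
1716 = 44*39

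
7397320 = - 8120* (-911 )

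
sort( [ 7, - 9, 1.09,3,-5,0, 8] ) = [-9, - 5,0, 1.09,3, 7,  8 ] 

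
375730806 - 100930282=274800524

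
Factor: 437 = 19^1*23^1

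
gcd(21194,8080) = 2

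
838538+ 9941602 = 10780140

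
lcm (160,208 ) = 2080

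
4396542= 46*95577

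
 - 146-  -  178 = 32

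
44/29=1 +15/29 = 1.52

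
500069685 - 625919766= -125850081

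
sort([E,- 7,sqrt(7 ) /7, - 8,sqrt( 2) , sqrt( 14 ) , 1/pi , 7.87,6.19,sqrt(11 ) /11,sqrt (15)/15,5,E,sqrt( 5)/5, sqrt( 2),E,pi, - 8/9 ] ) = [ - 8,-7, - 8/9,sqrt(15)/15,sqrt(11) /11,  1/pi, sqrt (7)/7, sqrt (5) /5,sqrt(2 ), sqrt(2 ),E,  E,E, pi,sqrt (14), 5 , 6.19,7.87 ] 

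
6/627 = 2/209  =  0.01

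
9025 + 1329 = 10354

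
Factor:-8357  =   - 61^1*137^1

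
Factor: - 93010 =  - 2^1*5^1*71^1*131^1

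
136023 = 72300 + 63723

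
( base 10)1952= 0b11110100000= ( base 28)2dk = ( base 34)1ne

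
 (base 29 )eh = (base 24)HF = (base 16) 1A7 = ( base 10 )423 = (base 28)F3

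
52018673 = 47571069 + 4447604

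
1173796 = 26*45146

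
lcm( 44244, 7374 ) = 44244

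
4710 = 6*785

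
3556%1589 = 378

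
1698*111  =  188478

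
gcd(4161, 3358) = 73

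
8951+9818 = 18769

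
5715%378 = 45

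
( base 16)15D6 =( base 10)5590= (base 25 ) 8NF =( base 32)5em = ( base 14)2074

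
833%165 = 8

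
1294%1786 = 1294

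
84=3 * 28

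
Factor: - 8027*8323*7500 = -501065407500 = -2^2*3^1*5^4*7^1*23^1*29^1*41^1*349^1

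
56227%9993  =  6262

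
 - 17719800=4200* (-4219 )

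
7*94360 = 660520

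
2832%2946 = 2832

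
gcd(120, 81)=3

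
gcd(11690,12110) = 70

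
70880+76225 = 147105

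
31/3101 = 31/3101 = 0.01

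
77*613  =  47201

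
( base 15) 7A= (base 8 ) 163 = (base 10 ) 115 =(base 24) 4j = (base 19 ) 61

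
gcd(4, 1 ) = 1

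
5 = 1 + 4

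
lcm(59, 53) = 3127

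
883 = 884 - 1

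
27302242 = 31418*869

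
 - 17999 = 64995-82994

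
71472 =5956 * 12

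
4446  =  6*741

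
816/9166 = 408/4583= 0.09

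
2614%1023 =568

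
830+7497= 8327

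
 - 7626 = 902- 8528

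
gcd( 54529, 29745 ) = 1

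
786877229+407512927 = 1194390156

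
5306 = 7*758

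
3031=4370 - 1339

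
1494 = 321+1173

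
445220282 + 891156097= 1336376379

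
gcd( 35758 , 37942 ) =2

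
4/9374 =2/4687  =  0.00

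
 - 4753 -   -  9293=4540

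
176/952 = 22/119= 0.18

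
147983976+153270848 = 301254824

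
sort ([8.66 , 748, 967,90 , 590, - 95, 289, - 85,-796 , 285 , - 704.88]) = [ - 796 ,  -  704.88,-95,  -  85,8.66,90,285,289, 590, 748,  967 ] 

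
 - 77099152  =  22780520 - 99879672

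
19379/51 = 379 + 50/51 = 379.98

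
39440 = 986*40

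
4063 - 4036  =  27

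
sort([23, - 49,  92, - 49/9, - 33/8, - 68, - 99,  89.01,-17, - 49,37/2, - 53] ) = [ - 99,  -  68,  -  53,-49, - 49, - 17, - 49/9, - 33/8,37/2,23 , 89.01,  92 ] 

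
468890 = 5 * 93778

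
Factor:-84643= - 13^1 * 17^1*383^1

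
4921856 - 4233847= 688009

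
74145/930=79 + 45/62 = 79.73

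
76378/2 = 38189 = 38189.00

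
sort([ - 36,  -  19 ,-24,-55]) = [ - 55, - 36,-24 ,-19 ]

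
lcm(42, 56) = 168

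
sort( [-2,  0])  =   [ - 2, 0 ] 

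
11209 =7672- - 3537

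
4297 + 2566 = 6863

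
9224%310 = 234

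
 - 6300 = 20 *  ( - 315 ) 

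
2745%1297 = 151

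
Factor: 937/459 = 3^( - 3) * 17^ (-1 )*937^1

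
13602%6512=578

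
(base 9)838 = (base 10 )683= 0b1010101011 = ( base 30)mn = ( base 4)22223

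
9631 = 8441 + 1190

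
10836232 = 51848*209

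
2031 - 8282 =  - 6251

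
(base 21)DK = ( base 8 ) 445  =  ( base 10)293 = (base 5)2133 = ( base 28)AD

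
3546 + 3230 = 6776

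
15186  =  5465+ 9721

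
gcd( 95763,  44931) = 3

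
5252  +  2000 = 7252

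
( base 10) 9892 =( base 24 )H44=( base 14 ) 3868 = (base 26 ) egc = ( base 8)23244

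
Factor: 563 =563^1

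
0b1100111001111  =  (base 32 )6ef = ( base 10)6607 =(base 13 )3013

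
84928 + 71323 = 156251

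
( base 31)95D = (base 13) 4023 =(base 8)21161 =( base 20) 120h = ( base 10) 8817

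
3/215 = 3/215=0.01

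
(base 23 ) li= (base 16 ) 1F5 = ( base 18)19f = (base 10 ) 501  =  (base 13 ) 2c7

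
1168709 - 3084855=  -  1916146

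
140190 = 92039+48151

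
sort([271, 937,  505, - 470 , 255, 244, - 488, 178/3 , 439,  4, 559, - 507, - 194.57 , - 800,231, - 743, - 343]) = [ - 800, - 743, - 507 ,  -  488, - 470, - 343, - 194.57, 4,  178/3, 231, 244, 255, 271, 439, 505,559, 937 ] 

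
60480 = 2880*21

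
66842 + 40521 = 107363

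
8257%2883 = 2491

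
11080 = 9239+1841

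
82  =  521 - 439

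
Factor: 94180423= 23^1*89^1 *139^1*331^1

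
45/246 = 15/82 = 0.18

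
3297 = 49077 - 45780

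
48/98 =24/49  =  0.49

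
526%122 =38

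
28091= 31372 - 3281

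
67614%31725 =4164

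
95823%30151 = 5370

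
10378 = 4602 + 5776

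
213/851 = 213/851 = 0.25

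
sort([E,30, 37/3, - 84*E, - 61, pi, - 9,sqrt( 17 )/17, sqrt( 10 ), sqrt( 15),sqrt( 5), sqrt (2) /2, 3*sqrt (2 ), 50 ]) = [- 84*E, - 61, - 9,sqrt( 17)/17,sqrt( 2 ) /2,sqrt( 5 ), E, pi,  sqrt( 10), sqrt( 15 ),3*sqrt (2 ),37/3, 30, 50 ]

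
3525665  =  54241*65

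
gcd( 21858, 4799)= 1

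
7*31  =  217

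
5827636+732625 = 6560261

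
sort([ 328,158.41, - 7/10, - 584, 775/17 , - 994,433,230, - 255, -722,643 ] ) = [ - 994, - 722, - 584, - 255, - 7/10, 775/17,158.41,230,  328, 433,643]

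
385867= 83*4649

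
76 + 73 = 149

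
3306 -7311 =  -4005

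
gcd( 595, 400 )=5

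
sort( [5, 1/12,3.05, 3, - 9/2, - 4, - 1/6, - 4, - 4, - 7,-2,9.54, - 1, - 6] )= [ - 7 , - 6, - 9/2, - 4 , - 4,-4 , - 2  ,-1 , - 1/6,1/12 , 3, 3.05,5,9.54] 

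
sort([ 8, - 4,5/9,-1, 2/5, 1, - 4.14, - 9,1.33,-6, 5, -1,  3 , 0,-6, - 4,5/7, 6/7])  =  [  -  9,-6, - 6,-4.14,-4 , -4,-1, - 1,0,2/5,5/9, 5/7,6/7,1 , 1.33, 3, 5,8]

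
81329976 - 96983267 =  - 15653291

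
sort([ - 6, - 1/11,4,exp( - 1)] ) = [ - 6, - 1/11,exp( - 1 ), 4]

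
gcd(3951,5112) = 9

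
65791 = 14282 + 51509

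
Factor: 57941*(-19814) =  - 1148042974= - 2^1*13^1*4457^1*9907^1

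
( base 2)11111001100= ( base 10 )1996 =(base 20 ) 4JG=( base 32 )1UC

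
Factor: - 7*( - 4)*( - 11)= - 308= - 2^2 * 7^1*11^1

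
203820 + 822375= 1026195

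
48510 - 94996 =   -  46486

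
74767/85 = 74767/85  =  879.61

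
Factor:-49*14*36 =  - 24696 = - 2^3*3^2*7^3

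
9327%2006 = 1303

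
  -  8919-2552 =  - 11471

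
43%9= 7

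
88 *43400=3819200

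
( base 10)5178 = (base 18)fhc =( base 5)131203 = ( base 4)1100322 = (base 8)12072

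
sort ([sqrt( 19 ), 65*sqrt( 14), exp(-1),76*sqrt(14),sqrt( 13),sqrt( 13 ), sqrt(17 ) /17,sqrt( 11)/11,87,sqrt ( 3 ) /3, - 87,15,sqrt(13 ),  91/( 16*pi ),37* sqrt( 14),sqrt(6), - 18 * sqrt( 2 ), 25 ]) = [  -  87, - 18*sqrt( 2 ), sqrt( 17) /17,  sqrt(11 ) /11, exp( - 1),sqrt(3)/3, 91/( 16 * pi), sqrt( 6) , sqrt ( 13),sqrt(  13),sqrt( 13 ),sqrt( 19 ), 15, 25,87,37 * sqrt( 14 ), 65*sqrt(14), 76*sqrt(14)] 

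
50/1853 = 50/1853 = 0.03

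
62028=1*62028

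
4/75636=1/18909  =  0.00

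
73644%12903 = 9129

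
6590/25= 1318/5=263.60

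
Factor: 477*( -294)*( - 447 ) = 62686386 = 2^1 * 3^4*7^2*53^1*149^1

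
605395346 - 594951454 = 10443892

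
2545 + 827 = 3372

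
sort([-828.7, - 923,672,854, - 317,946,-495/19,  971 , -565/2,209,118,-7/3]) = [ - 923,-828.7, - 317, - 565/2, - 495/19, - 7/3 , 118,209 , 672, 854,946,971]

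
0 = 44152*0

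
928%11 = 4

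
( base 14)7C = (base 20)5a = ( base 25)4A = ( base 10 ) 110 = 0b1101110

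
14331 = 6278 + 8053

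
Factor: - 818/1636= - 2^( - 1 )  =  -  1/2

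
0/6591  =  0 =0.00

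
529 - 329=200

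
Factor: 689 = 13^1*53^1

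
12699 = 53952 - 41253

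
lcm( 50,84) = 2100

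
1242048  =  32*38814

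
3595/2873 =1+722/2873 = 1.25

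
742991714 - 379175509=363816205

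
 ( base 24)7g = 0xB8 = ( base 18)a4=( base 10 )184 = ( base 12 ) 134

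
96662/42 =2301  +  10/21=2301.48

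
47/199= 47/199= 0.24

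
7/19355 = 1/2765 = 0.00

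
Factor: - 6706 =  - 2^1*7^1 * 479^1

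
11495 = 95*121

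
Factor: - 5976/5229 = -8/7 = -2^3*7^ (-1)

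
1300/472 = 325/118=2.75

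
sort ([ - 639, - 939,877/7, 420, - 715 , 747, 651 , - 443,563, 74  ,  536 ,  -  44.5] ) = [ - 939, - 715,-639 , - 443, - 44.5,74,  877/7 , 420, 536, 563 , 651,747]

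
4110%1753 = 604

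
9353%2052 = 1145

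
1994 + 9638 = 11632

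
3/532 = 3/532=0.01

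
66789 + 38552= 105341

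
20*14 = 280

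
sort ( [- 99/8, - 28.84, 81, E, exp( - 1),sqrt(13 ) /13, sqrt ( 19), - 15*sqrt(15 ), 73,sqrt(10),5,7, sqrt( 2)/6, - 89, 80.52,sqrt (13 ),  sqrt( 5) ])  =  [ - 89 , - 15*sqrt(15), - 28.84, - 99/8,sqrt( 2 ) /6, sqrt( 13)/13,exp( -1),sqrt( 5 ),E, sqrt(10), sqrt ( 13 ),sqrt(19 ), 5, 7, 73, 80.52, 81]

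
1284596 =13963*92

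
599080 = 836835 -237755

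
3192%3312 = 3192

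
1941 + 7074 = 9015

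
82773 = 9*9197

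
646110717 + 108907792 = 755018509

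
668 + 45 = 713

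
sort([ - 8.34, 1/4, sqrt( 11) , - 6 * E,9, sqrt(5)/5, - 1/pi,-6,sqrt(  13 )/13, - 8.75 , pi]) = [  -  6 * E, - 8.75, - 8.34, - 6, - 1/pi, 1/4, sqrt( 13)/13,sqrt( 5)/5,pi, sqrt(11 ),  9]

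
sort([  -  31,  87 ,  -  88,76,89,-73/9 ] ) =[ - 88, - 31  , - 73/9,76,87,  89]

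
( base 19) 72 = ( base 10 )135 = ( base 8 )207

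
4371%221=172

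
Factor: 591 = 3^1*197^1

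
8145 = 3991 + 4154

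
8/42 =4/21=0.19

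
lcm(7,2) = 14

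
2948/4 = 737 = 737.00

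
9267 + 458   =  9725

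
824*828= 682272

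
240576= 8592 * 28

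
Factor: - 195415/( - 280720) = 2^( - 4 )*17^1*19^1*29^( - 1 ) = 323/464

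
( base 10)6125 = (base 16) 17ed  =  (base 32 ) 5VD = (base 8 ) 13755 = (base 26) 91F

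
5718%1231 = 794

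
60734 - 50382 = 10352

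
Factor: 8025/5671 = 75/53 = 3^1*5^2*53^( - 1 ) 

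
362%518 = 362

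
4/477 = 4/477 = 0.01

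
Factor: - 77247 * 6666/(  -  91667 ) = 2^1*3^4 * 11^1 *31^( - 1 )*101^1 * 2861^1 * 2957^( - 1) =514928502/91667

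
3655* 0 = 0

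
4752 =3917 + 835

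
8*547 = 4376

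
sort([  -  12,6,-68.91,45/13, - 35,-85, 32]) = [ - 85, - 68.91, - 35,-12,45/13,  6, 32] 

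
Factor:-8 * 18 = -144 = - 2^4 * 3^2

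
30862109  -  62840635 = -31978526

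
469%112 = 21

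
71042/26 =2732+ 5/13 = 2732.38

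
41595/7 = 5942+1/7 = 5942.14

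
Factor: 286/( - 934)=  - 11^1 * 13^1*467^(-1)   =  -143/467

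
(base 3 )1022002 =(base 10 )947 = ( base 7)2522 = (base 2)1110110011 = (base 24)1fb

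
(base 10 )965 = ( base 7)2546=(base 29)148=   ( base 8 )1705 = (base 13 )593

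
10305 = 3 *3435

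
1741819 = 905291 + 836528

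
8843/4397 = 2 + 49/4397=2.01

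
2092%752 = 588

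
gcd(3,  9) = 3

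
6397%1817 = 946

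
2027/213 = 2027/213 = 9.52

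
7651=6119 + 1532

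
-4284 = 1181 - 5465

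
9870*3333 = 32896710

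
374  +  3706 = 4080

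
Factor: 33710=2^1*5^1*3371^1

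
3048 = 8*381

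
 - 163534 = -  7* 23362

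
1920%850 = 220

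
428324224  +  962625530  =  1390949754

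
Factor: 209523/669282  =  2^(  -  1)*211^1*337^ (-1 ) = 211/674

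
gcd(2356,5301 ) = 589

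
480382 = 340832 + 139550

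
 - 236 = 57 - 293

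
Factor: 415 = 5^1* 83^1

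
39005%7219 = 2910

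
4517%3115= 1402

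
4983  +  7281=12264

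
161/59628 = 161/59628 = 0.00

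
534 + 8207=8741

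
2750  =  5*550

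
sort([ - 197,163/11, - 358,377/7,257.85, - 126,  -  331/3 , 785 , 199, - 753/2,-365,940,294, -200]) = [ - 753/2 ,-365, - 358,-200, - 197, - 126 , - 331/3 , 163/11,377/7, 199,257.85,294, 785,940 ] 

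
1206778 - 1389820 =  - 183042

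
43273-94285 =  - 51012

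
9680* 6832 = 66133760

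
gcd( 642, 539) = 1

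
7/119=1/17 = 0.06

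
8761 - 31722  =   - 22961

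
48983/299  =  163 + 246/299 = 163.82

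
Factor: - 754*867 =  - 2^1*3^1*13^1*17^2*29^1 = -653718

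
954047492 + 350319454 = 1304366946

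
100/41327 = 100/41327 = 0.00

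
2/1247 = 2/1247 = 0.00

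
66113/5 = 13222+ 3/5= 13222.60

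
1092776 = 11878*92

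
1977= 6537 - 4560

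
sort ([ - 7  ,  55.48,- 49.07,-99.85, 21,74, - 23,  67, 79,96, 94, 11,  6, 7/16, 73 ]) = [ - 99.85, - 49.07, - 23, - 7,  7/16,  6,11, 21, 55.48, 67, 73, 74,  79,94, 96] 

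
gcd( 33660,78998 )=2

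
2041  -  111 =1930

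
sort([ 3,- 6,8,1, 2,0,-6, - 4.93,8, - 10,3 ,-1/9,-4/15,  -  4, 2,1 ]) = [ - 10,-6, - 6, -4.93,- 4 , - 4/15, - 1/9,0, 1,  1,2,2,3, 3,8,  8 ] 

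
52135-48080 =4055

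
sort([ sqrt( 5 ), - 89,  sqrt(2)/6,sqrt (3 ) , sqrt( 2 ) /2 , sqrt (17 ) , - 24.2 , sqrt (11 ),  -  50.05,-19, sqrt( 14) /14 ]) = [ - 89, - 50.05 , - 24.2,- 19,sqrt( 2 )/6 , sqrt( 14 ) /14, sqrt( 2)/2,sqrt( 3),sqrt( 5 ) , sqrt(11),sqrt( 17 )]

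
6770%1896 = 1082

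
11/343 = 11/343 = 0.03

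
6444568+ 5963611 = 12408179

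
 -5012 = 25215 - 30227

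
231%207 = 24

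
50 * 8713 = 435650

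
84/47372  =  21/11843  =  0.00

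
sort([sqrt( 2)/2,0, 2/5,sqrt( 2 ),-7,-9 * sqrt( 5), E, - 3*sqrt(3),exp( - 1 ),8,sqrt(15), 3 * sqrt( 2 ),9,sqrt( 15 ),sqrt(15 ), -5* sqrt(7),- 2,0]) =[ - 9*sqrt (5),- 5*sqrt( 7 ), - 7, - 3*sqrt (3), - 2,0,0,exp(- 1 ), 2/5,sqrt (2 )/2,sqrt (2 ), E,sqrt( 15 ),  sqrt ( 15),sqrt ( 15), 3*sqrt (2 ),  8, 9]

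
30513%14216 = 2081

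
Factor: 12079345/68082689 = 5^1*19^1*43^1*2957^1*68082689^( - 1) 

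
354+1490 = 1844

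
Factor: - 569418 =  - 2^1*3^1*94903^1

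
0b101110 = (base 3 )1201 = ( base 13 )37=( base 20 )26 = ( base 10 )46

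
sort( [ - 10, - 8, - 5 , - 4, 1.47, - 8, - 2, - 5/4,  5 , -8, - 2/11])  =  [ - 10,-8,  -  8, - 8,-5, - 4, - 2, - 5/4, - 2/11,  1.47, 5] 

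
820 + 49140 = 49960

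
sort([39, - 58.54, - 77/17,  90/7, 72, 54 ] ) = [ - 58.54, - 77/17,90/7,39, 54, 72]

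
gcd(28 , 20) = 4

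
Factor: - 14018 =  - 2^1 * 43^1*163^1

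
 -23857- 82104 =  - 105961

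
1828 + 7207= 9035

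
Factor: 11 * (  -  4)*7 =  - 2^2*7^1*11^1 =-  308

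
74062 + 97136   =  171198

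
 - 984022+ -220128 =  - 1204150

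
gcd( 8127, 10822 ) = 7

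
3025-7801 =-4776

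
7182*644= 4625208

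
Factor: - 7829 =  - 7829^1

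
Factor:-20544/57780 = -16/45 = -  2^4*3^( - 2)*5^(-1)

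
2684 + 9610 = 12294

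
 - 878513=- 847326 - 31187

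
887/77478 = 887/77478 = 0.01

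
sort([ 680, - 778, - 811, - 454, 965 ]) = [-811,- 778, -454,680, 965 ]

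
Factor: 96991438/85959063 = 2^1* 3^( - 5)*31^( - 1 ) * 11411^ (  -  1)*48495719^1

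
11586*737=8538882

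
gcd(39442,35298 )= 74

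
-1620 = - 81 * 20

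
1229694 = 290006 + 939688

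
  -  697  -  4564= - 5261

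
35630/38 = 937 + 12/19  =  937.63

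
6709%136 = 45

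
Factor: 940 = 2^2*5^1*47^1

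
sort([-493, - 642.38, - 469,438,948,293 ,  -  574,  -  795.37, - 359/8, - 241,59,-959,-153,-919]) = [-959, - 919,- 795.37 , - 642.38, - 574, - 493,-469, - 241, - 153, - 359/8,59,293,438,948]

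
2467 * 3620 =8930540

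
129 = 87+42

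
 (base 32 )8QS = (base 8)21534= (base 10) 9052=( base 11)688a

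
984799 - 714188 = 270611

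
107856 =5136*21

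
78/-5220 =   -  13/870 = - 0.01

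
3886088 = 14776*263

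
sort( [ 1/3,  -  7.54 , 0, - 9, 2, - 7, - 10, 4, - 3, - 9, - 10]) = [ - 10, - 10, - 9, - 9, - 7.54, - 7,-3, 0 , 1/3,2,4 ]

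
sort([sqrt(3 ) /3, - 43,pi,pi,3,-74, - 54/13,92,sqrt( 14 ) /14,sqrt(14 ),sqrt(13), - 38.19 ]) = [ - 74,  -  43,-38.19,-54/13, sqrt ( 14)/14,sqrt (3) /3,3,pi, pi,  sqrt ( 13 ),sqrt(14 ), 92 ] 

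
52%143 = 52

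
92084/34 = 46042/17 = 2708.35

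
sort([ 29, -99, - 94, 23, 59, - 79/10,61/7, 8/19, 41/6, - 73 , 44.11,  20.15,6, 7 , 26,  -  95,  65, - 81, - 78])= [  -  99,-95,-94, - 81, - 78, - 73, - 79/10, 8/19,6, 41/6,7,61/7, 20.15 , 23, 26,  29, 44.11, 59, 65 ]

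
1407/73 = 1407/73 = 19.27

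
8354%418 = 412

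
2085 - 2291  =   - 206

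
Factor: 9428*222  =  2093016 = 2^3*3^1*37^1*2357^1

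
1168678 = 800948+367730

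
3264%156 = 144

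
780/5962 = 390/2981 =0.13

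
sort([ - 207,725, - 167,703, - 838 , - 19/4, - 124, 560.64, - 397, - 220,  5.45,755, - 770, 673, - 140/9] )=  [ - 838,-770, - 397, - 220, - 207, - 167, - 124 , - 140/9, - 19/4,5.45 , 560.64,673,703,725,755]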